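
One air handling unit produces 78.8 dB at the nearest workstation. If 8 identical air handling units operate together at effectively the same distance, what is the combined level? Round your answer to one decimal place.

L_total = L₁ + 10·log₁₀ N for N identical incoherent sources.
L_total = 78.8 + 10·log₁₀(8) = 78.8 + 9.031 = 87.83 dB.

87.8 dB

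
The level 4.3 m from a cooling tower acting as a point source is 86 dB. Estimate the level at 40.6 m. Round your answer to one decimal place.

66.5 dB

For a point source, L₂ = L₁ − 20·log₁₀(r₂/r₁).
L₂ = 86 − 20·log₁₀(40.6/4.3) = 86 − 19.501 = 66.50 dB.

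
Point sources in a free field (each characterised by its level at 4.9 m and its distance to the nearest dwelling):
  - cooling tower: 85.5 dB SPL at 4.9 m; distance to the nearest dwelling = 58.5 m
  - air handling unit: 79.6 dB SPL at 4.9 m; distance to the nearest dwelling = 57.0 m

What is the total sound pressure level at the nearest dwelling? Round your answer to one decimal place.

Apply inverse-square spreading to bring every level to the receiver, then sum 10^(L/10).
cooling tower: 85.5 − 20·log₁₀(58.5/4.9) = 85.5 − 21.54 = 63.96 dB SPL.
air handling unit: 79.6 − 20·log₁₀(57.0/4.9) = 79.6 − 21.31 = 58.29 dB SPL.
Σ 10^(L/10) = 3.163e+06 → L_total = 10·log₁₀(3.163e+06) = 65.00 dB SPL.

65.0 dB SPL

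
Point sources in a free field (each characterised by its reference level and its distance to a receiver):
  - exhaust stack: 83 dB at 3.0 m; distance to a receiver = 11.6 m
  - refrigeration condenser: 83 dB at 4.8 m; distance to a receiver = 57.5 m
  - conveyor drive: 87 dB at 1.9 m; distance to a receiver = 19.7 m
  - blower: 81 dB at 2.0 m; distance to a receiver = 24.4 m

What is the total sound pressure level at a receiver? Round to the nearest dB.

Propagate each source to the receiver with L = L_ref − 20·log₁₀(r/r_ref), then add intensities.
exhaust stack: 83 − 20·log₁₀(11.6/3.0) = 83 − 11.75 = 71.25 dB.
refrigeration condenser: 83 − 20·log₁₀(57.5/4.8) = 83 − 21.57 = 61.43 dB.
conveyor drive: 87 − 20·log₁₀(19.7/1.9) = 87 − 20.31 = 66.69 dB.
blower: 81 − 20·log₁₀(24.4/2.0) = 81 − 21.73 = 59.27 dB.
Σ 10^(L/10) = 2.024e+07 → L_total = 10·log₁₀(2.024e+07) = 73.06 dB.

73 dB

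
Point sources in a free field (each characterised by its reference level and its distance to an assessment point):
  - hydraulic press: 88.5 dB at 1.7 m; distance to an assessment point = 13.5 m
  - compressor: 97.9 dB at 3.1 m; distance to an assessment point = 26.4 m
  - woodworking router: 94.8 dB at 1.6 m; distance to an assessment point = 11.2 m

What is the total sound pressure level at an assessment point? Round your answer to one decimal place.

Propagate each source to the receiver with L = L_ref − 20·log₁₀(r/r_ref), then add intensities.
hydraulic press: 88.5 − 20·log₁₀(13.5/1.7) = 88.5 − 18.00 = 70.50 dB.
compressor: 97.9 − 20·log₁₀(26.4/3.1) = 97.9 − 18.60 = 79.30 dB.
woodworking router: 94.8 − 20·log₁₀(11.2/1.6) = 94.8 − 16.90 = 77.90 dB.
Σ 10^(L/10) = 1.579e+08 → L_total = 10·log₁₀(1.579e+08) = 81.98 dB.

82.0 dB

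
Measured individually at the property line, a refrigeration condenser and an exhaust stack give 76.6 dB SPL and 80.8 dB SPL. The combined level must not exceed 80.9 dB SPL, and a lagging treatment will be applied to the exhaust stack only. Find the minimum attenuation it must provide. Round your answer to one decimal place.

The untreated sources together contribute 10^(76.6/10) = 4.571e+07, i.e. 76.60 dB SPL.
To meet 80.9 dB SPL overall, the treated exhaust stack may contribute at most 10^(80.9/10) − 4.571e+07 = 7.732e+07, i.e. 78.88 dB SPL.
Required insertion loss = 80.8 − 78.88 = 1.92 dB.

1.9 dB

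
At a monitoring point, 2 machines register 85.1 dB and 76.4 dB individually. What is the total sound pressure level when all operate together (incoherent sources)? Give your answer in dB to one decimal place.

85.6 dB

For uncorrelated sources the intensities add, so convert each level to linear form, sum, and take 10·log₁₀ of the total.
Σ 10^(L/10) = 10^(85.1/10) + 10^(76.4/10) = 3.672e+08.
L_total = 10·log₁₀(3.672e+08) = 85.65 dB.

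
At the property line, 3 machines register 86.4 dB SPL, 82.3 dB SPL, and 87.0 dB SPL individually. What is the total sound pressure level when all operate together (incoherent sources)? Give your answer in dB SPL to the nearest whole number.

90 dB SPL

Incoherent sources combine by intensity addition: L_total = 10·log₁₀(Σ 10^(L_i/10)).
Σ 10^(L/10) = 10^(86.4/10) + 10^(82.3/10) + 10^(87.0/10) = 1.108e+09.
L_total = 10·log₁₀(1.108e+09) = 90.44 dB SPL.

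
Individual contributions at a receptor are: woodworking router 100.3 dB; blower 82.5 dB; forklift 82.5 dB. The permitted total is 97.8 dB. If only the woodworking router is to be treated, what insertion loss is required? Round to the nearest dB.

Fixed contribution from the other sources: Σ 10^(L/10) = 10^(82.5/10) + 10^(82.5/10) = 3.557e+08 (85.51 dB).
The limit corresponds to 10^(97.8/10) = 6.026e+09; subtracting the fixed part leaves 5.670e+09 for the woodworking router, i.e. 97.54 dB.
Required insertion loss = 100.3 − 97.54 = 2.76 dB.

3 dB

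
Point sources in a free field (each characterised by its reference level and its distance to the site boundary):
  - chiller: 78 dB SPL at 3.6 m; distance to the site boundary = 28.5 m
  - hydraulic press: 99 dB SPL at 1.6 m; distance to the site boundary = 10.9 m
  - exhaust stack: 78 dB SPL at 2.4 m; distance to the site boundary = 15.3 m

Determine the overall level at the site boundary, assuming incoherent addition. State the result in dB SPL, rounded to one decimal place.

82.4 dB SPL

Apply inverse-square spreading to bring every level to the receiver, then sum 10^(L/10).
chiller: 78 − 20·log₁₀(28.5/3.6) = 78 − 17.97 = 60.03 dB SPL.
hydraulic press: 99 − 20·log₁₀(10.9/1.6) = 99 − 16.67 = 82.33 dB SPL.
exhaust stack: 78 − 20·log₁₀(15.3/2.4) = 78 − 16.09 = 61.91 dB SPL.
Σ 10^(L/10) = 1.737e+08 → L_total = 10·log₁₀(1.737e+08) = 82.40 dB SPL.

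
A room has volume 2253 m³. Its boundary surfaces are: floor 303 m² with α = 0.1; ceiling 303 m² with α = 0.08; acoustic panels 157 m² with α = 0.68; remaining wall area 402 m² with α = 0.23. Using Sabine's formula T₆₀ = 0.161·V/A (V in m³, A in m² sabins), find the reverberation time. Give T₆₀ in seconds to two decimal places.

1.43 s

Total absorption A = 303·0.1 + 303·0.08 + 157·0.68 + 402·0.23 = 253.76 m² sabins.
T₆₀ = 0.161 × 2253 / 253.76 = 1.429 s.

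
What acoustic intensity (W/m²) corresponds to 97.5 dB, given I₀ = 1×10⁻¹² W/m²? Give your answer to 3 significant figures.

0.00562 W/m²

I/I₀ = 10^(97.5/10) = 5.623e+09, so I = 5.623e+09 × 10⁻¹² W/m².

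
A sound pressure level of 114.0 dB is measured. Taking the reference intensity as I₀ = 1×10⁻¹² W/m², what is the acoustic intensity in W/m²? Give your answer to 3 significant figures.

0.251 W/m²

I/I₀ = 10^(114.0/10) = 2.512e+11, so I = 2.512e+11 × 10⁻¹² W/m².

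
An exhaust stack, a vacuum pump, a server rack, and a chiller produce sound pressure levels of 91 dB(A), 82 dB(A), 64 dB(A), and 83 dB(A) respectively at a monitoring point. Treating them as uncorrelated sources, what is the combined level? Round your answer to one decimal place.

92.1 dB(A)

Incoherent sources combine by intensity addition: L_total = 10·log₁₀(Σ 10^(L_i/10)).
Σ 10^(L/10) = 10^(91/10) + 10^(82/10) + 10^(64/10) + 10^(83/10) = 1.619e+09.
L_total = 10·log₁₀(1.619e+09) = 92.09 dB(A).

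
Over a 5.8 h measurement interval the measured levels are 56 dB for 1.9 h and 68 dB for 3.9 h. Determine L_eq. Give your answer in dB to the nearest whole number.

66 dB

The energy average is taken in the linear domain: L_eq = 10·log₁₀[(Σ tᵢ·10^(Lᵢ/10))/T], T = 5.8 h.
Σ tᵢ·10^(Lᵢ/10) = 1.9·10^(56/10) + 3.9·10^(68/10) = 2.536e+07.
L_eq = 10·log₁₀(2.536e+07/5.8) = 66.41 dB.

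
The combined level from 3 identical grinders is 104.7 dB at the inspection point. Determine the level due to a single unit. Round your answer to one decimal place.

Dividing the total intensity by 3 lowers the level by 10·log₁₀ 3 = 4.771 dB: L₁ = 104.7 − 4.771.

99.9 dB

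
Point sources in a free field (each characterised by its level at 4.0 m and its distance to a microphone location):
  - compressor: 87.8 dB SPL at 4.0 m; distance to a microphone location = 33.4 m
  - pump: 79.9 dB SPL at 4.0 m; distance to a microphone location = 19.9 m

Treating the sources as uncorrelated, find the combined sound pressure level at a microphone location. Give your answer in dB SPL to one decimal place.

71.0 dB SPL

First find each source's level at the receiver (point-source: −20·log₁₀(r/r_ref)), then combine on an intensity basis.
compressor: 87.8 − 20·log₁₀(33.4/4.0) = 87.8 − 18.43 = 69.37 dB SPL.
pump: 79.9 − 20·log₁₀(19.9/4.0) = 79.9 − 13.94 = 65.96 dB SPL.
Σ 10^(L/10) = 1.259e+07 → L_total = 10·log₁₀(1.259e+07) = 71.00 dB SPL.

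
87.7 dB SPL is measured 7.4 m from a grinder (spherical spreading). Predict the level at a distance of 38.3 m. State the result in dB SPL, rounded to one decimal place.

73.4 dB SPL

Point-source attenuation: ΔL = 20·log₁₀(r₂/r₁) = 20·log₁₀(38.3/7.4) = 14.279 dB.
L₂ = 87.7 − 20·log₁₀(38.3/7.4) = 87.7 − 14.279 = 73.42 dB SPL.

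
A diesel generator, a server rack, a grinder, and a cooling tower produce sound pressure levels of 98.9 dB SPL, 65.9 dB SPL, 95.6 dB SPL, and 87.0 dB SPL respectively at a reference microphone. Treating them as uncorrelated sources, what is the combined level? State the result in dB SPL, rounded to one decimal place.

Incoherent sources combine by intensity addition: L_total = 10·log₁₀(Σ 10^(L_i/10)).
Σ 10^(L/10) = 10^(98.9/10) + 10^(65.9/10) + 10^(95.6/10) + 10^(87.0/10) = 1.190e+10.
L_total = 10·log₁₀(1.190e+10) = 100.75 dB SPL.

100.8 dB SPL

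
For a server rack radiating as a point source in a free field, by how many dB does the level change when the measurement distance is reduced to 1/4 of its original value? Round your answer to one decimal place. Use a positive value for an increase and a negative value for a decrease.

Point-source spreading: ΔL = −20·log₁₀(r₂/r₁).
ΔL = −20·log₁₀(0.25) = +12.04 dB.

+12.0 dB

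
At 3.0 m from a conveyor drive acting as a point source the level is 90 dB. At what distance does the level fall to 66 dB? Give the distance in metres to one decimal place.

The 24.0 dB drop corresponds to a distance ratio of 10^(24.0/20) for a point source.
r₂ = 3.0·10^((90−66)/20) = 3.0·10^(24.0/20) = 47.55 m.

47.5 m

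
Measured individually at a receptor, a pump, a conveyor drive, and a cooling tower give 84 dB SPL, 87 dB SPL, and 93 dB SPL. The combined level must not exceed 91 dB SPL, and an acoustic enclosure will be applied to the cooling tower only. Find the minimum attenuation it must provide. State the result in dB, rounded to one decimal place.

Everything except the cooling tower sums to 10^(84/10) + 10^(87/10) = 7.524e+08 in linear terms, 88.76 dB SPL.
To meet 91 dB SPL overall, the treated cooling tower may contribute at most 10^(91/10) − 7.524e+08 = 5.065e+08, i.e. 87.05 dB SPL.
So the cooling tower must be reduced from 93 to 87.05 dB SPL: IL = 5.95 dB.

6.0 dB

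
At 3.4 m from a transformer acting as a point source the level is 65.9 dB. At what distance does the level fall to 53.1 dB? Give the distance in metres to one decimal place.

14.8 m

For a point source L₁ − L₂ = 20·log₁₀(r₂/r₁), so r₂ = r₁·10^((L₁−L₂)/20).
r₂ = 3.4·10^((65.9−53.1)/20) = 3.4·10^(12.8/20) = 14.84 m.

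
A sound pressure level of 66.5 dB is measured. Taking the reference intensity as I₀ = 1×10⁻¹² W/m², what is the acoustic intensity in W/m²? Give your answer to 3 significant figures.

4.47e-06 W/m²

I/I₀ = 10^(66.5/10) = 4.467e+06, so I = 4.467e+06 × 10⁻¹² W/m².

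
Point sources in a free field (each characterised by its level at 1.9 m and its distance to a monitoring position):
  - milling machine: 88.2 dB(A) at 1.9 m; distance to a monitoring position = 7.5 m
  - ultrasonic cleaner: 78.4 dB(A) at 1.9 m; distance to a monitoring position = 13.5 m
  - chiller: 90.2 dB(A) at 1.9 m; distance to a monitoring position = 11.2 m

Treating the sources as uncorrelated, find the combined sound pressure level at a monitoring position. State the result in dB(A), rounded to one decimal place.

78.7 dB(A)

Propagate each source to the receiver with L = L_ref − 20·log₁₀(r/r_ref), then add intensities.
milling machine: 88.2 − 20·log₁₀(7.5/1.9) = 88.2 − 11.93 = 76.27 dB(A).
ultrasonic cleaner: 78.4 − 20·log₁₀(13.5/1.9) = 78.4 − 17.03 = 61.37 dB(A).
chiller: 90.2 − 20·log₁₀(11.2/1.9) = 90.2 − 15.41 = 74.79 dB(A).
Σ 10^(L/10) = 7.391e+07 → L_total = 10·log₁₀(7.391e+07) = 78.69 dB(A).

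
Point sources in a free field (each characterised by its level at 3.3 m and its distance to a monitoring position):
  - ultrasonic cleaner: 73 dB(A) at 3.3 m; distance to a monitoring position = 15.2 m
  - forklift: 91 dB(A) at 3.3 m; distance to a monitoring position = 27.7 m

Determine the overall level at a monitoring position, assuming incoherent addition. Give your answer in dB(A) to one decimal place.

72.7 dB(A)

Propagate each source to the receiver with L = L_ref − 20·log₁₀(r/r_ref), then add intensities.
ultrasonic cleaner: 73 − 20·log₁₀(15.2/3.3) = 73 − 13.27 = 59.73 dB(A).
forklift: 91 − 20·log₁₀(27.7/3.3) = 91 − 18.48 = 72.52 dB(A).
Σ 10^(L/10) = 1.881e+07 → L_total = 10·log₁₀(1.881e+07) = 72.74 dB(A).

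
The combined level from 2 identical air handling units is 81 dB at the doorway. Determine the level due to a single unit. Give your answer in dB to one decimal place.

Dividing the total intensity by 2 lowers the level by 10·log₁₀ 2 = 3.010 dB: L₁ = 81 − 3.010.

78.0 dB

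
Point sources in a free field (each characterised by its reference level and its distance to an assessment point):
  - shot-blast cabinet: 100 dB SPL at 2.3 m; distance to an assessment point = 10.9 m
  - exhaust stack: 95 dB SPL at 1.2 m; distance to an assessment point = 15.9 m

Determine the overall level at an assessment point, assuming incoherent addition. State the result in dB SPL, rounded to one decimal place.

86.7 dB SPL

Propagate each source to the receiver with L = L_ref − 20·log₁₀(r/r_ref), then add intensities.
shot-blast cabinet: 100 − 20·log₁₀(10.9/2.3) = 100 − 13.51 = 86.49 dB SPL.
exhaust stack: 95 − 20·log₁₀(15.9/1.2) = 95 − 22.44 = 72.56 dB SPL.
Σ 10^(L/10) = 4.633e+08 → L_total = 10·log₁₀(4.633e+08) = 86.66 dB SPL.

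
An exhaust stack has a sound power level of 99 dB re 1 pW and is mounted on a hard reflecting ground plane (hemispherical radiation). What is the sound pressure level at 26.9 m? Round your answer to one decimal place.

L_p = L_w − 10·log₁₀(2π·r²) with r = 26.9 m.
2π·r² = 4547 m², 10·log₁₀ of that is 36.577 dB.
L_p = 99 − 36.577 = 62.42 dB.

62.4 dB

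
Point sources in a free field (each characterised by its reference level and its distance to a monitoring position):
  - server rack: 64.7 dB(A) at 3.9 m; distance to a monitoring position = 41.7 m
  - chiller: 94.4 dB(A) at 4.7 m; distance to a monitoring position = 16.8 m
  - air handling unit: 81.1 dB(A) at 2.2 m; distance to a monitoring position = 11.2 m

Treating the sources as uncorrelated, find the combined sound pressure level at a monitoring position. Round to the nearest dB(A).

83 dB(A)

Apply inverse-square spreading to bring every level to the receiver, then sum 10^(L/10).
server rack: 64.7 − 20·log₁₀(41.7/3.9) = 64.7 − 20.58 = 44.12 dB(A).
chiller: 94.4 − 20·log₁₀(16.8/4.7) = 94.4 − 11.06 = 83.34 dB(A).
air handling unit: 81.1 − 20·log₁₀(11.2/2.2) = 81.1 − 14.14 = 66.96 dB(A).
Σ 10^(L/10) = 2.206e+08 → L_total = 10·log₁₀(2.206e+08) = 83.44 dB(A).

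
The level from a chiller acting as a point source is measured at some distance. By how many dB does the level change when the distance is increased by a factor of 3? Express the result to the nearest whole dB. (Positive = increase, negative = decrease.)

With spherical spreading the level changes by −20·log₁₀(r₂/r₁).
ΔL = −20·log₁₀(3) = -9.54 dB.

-10 dB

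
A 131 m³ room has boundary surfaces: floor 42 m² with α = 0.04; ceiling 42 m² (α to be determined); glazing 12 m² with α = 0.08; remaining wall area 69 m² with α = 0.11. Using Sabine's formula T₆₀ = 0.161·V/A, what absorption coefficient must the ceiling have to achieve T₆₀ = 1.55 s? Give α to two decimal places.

A = 0.161·V/T₆₀ = 0.161·131/1.55 = 13.61 m² sabins.
Absorption from the other surfaces = 42·0.04 + 12·0.08 + 69·0.11 = 10.23 m², so the ceiling must supply 3.38 m² over 42 m².
α = 3.38/42 = 0.080.

0.08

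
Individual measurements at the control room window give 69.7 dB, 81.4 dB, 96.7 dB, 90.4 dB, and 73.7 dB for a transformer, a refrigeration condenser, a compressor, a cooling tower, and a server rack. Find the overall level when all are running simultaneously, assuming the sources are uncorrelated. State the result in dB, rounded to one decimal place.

97.7 dB

Incoherent sources combine by intensity addition: L_total = 10·log₁₀(Σ 10^(L_i/10)).
Σ 10^(L/10) = 10^(69.7/10) + 10^(81.4/10) + 10^(96.7/10) + 10^(90.4/10) + 10^(73.7/10) = 5.945e+09.
L_total = 10·log₁₀(5.945e+09) = 97.74 dB.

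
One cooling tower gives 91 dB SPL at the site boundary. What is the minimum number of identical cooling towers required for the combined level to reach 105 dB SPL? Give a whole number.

The shortfall is 105 − 91 = 14.0 dB, and N units add 10·log₁₀ N, so need 10·log₁₀ N ≥ 14.0.
N ≥ 10^(14.0/10) = 25.119, so N = 26.

26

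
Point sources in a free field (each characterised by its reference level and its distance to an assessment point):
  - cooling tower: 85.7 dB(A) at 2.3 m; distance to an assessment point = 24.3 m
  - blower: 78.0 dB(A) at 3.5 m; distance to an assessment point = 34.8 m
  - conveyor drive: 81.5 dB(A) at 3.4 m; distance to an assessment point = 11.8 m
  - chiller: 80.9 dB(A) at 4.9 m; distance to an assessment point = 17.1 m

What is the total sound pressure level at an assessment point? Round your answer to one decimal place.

74.1 dB(A)

Apply inverse-square spreading to bring every level to the receiver, then sum 10^(L/10).
cooling tower: 85.7 − 20·log₁₀(24.3/2.3) = 85.7 − 20.48 = 65.22 dB(A).
blower: 78.0 − 20·log₁₀(34.8/3.5) = 78.0 − 19.95 = 58.05 dB(A).
conveyor drive: 81.5 − 20·log₁₀(11.8/3.4) = 81.5 − 10.81 = 70.69 dB(A).
chiller: 80.9 − 20·log₁₀(17.1/4.9) = 80.9 − 10.86 = 70.04 dB(A).
Σ 10^(L/10) = 2.580e+07 → L_total = 10·log₁₀(2.580e+07) = 74.12 dB(A).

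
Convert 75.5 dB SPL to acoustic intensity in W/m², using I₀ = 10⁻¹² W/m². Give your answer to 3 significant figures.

I = I₀·10^(L/10) = 10⁻¹² × 10^(75.5/10) = 10^(-4.450).

3.55e-05 W/m²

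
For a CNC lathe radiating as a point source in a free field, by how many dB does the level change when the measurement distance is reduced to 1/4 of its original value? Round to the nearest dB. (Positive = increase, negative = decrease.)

+12 dB

With spherical spreading the level changes by −20·log₁₀(r₂/r₁).
ΔL = −20·log₁₀(0.25) = +12.04 dB.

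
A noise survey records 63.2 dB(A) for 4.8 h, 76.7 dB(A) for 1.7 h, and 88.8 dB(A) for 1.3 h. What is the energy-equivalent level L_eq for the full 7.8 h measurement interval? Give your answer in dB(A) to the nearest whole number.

81 dB(A)

Weight each interval's intensity by its duration and average over T = 7.8 h:
Σ tᵢ·10^(Lᵢ/10) = 4.8·10^(63.2/10) + 1.7·10^(76.7/10) + 1.3·10^(88.8/10) = 1.076e+09.
L_eq = 10·log₁₀(1.076e+09/7.8) = 81.40 dB(A).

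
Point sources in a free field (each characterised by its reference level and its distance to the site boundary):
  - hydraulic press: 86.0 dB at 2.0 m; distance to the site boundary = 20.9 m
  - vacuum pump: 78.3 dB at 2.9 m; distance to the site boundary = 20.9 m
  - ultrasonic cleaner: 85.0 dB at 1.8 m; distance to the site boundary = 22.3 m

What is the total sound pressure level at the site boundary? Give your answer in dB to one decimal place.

Apply inverse-square spreading to bring every level to the receiver, then sum 10^(L/10).
hydraulic press: 86.0 − 20·log₁₀(20.9/2.0) = 86.0 − 20.38 = 65.62 dB.
vacuum pump: 78.3 − 20·log₁₀(20.9/2.9) = 78.3 − 17.15 = 61.15 dB.
ultrasonic cleaner: 85.0 − 20·log₁₀(22.3/1.8) = 85.0 − 21.86 = 63.14 dB.
Σ 10^(L/10) = 7.008e+06 → L_total = 10·log₁₀(7.008e+06) = 68.46 dB.

68.5 dB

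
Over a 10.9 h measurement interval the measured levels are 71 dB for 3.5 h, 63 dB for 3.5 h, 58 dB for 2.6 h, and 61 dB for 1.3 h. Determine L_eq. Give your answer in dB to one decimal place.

67.0 dB

L_eq = 10·log₁₀[(1/T)·Σ tᵢ·10^(Lᵢ/10)] with T = 10.9 h.
Σ tᵢ·10^(Lᵢ/10) = 3.5·10^(71/10) + 3.5·10^(63/10) + 2.6·10^(58/10) + 1.3·10^(61/10) = 5.432e+07.
L_eq = 10·log₁₀(5.432e+07/10.9) = 66.98 dB.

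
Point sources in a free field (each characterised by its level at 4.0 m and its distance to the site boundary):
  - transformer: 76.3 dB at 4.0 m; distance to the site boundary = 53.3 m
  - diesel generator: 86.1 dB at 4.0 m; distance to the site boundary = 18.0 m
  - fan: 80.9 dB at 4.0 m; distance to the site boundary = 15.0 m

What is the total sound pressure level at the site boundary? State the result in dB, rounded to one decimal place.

Propagate each source to the receiver with L = L_ref − 20·log₁₀(r/r_ref), then add intensities.
transformer: 76.3 − 20·log₁₀(53.3/4.0) = 76.3 − 22.49 = 53.81 dB.
diesel generator: 86.1 − 20·log₁₀(18.0/4.0) = 86.1 − 13.06 = 73.04 dB.
fan: 80.9 − 20·log₁₀(15.0/4.0) = 80.9 − 11.48 = 69.42 dB.
Σ 10^(L/10) = 2.911e+07 → L_total = 10·log₁₀(2.911e+07) = 74.64 dB.

74.6 dB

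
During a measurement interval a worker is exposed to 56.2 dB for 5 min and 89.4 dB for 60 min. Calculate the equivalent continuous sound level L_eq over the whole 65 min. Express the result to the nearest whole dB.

89 dB

The energy average is taken in the linear domain: L_eq = 10·log₁₀[(Σ tᵢ·10^(Lᵢ/10))/T], T = 65 min.
Σ tᵢ·10^(Lᵢ/10) = 5·10^(56.2/10) + 60·10^(89.4/10) = 5.226e+10.
L_eq = 10·log₁₀(5.226e+10/65) = 89.05 dB.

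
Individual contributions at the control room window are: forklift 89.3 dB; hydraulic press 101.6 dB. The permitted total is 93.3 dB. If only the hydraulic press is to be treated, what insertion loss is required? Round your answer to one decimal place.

10.5 dB

Everything except the hydraulic press sums to 10^(89.3/10) = 8.511e+08 in linear terms, 89.30 dB.
To meet 93.3 dB overall, the treated hydraulic press may contribute at most 10^(93.3/10) − 8.511e+08 = 1.287e+09, i.e. 91.10 dB.
Required insertion loss = 101.6 − 91.10 = 10.50 dB.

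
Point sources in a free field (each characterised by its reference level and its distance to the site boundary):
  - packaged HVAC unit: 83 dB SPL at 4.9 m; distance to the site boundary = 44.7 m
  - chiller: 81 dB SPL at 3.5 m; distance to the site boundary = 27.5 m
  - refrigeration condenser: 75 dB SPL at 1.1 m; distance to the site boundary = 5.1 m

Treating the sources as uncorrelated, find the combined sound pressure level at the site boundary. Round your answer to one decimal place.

67.7 dB SPL

First find each source's level at the receiver (point-source: −20·log₁₀(r/r_ref)), then combine on an intensity basis.
packaged HVAC unit: 83 − 20·log₁₀(44.7/4.9) = 83 − 19.20 = 63.80 dB SPL.
chiller: 81 − 20·log₁₀(27.5/3.5) = 81 − 17.91 = 63.09 dB SPL.
refrigeration condenser: 75 − 20·log₁₀(5.1/1.1) = 75 − 13.32 = 61.68 dB SPL.
Σ 10^(L/10) = 5.908e+06 → L_total = 10·log₁₀(5.908e+06) = 67.71 dB SPL.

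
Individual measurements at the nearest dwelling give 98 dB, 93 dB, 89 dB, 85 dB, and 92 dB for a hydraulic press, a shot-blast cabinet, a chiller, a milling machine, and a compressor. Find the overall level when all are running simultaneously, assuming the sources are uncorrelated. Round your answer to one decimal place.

100.4 dB

For uncorrelated sources the intensities add, so convert each level to linear form, sum, and take 10·log₁₀ of the total.
Σ 10^(L/10) = 10^(98/10) + 10^(93/10) + 10^(89/10) + 10^(85/10) + 10^(92/10) = 1.100e+10.
L_total = 10·log₁₀(1.100e+10) = 100.41 dB.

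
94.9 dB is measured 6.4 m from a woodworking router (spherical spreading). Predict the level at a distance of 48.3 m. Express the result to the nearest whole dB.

For a point source, L₂ = L₁ − 20·log₁₀(r₂/r₁).
L₂ = 94.9 − 20·log₁₀(48.3/6.4) = 94.9 − 17.555 = 77.34 dB.

77 dB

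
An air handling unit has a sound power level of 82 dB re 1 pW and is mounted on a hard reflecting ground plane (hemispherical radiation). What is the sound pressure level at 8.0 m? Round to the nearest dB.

56 dB

L_p = L_w − 10·log₁₀(2π·r²) with r = 8.0 m.
2π·r² = 402.1 m², 10·log₁₀ of that is 26.044 dB.
L_p = 82 − 26.044 = 55.96 dB.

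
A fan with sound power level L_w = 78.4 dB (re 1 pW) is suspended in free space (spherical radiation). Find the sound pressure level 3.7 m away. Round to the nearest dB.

The power spreads over a sphere of area 4π·r², so L_p = L_w − 10·log₁₀(4π·r²).
4π·r² = 172 m², 10·log₁₀ of that is 22.356 dB.
L_p = 78.4 − 22.356 = 56.04 dB.

56 dB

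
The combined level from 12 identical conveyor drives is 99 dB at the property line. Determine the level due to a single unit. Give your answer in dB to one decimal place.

12 equal contributions raise the level by 10·log₁₀ 12 = 10.792 dB, so each unit alone gives 99 − 10.792.

88.2 dB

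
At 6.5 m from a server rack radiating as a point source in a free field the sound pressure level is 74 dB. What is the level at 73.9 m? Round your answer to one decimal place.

Spherical spreading from a point source gives a 20·log₁₀(r₂/r₁) drop.
L₂ = 74 − 20·log₁₀(73.9/6.5) = 74 − 21.115 = 52.89 dB.

52.9 dB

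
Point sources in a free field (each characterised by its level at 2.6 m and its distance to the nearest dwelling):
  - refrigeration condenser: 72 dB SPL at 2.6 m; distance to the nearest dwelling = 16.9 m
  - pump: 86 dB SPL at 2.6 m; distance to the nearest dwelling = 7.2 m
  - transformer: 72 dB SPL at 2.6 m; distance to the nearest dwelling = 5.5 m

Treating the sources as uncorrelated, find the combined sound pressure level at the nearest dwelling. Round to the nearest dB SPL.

Apply inverse-square spreading to bring every level to the receiver, then sum 10^(L/10).
refrigeration condenser: 72 − 20·log₁₀(16.9/2.6) = 72 − 16.26 = 55.74 dB SPL.
pump: 86 − 20·log₁₀(7.2/2.6) = 86 − 8.85 = 77.15 dB SPL.
transformer: 72 − 20·log₁₀(5.5/2.6) = 72 − 6.51 = 65.49 dB SPL.
Σ 10^(L/10) = 5.583e+07 → L_total = 10·log₁₀(5.583e+07) = 77.47 dB SPL.

77 dB SPL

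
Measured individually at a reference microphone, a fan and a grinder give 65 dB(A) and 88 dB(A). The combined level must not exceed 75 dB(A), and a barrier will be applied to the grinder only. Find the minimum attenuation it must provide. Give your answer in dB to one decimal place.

13.5 dB

Fixed contribution from the other source: Σ 10^(L/10) = 10^(65/10) = 3.162e+06 (65.00 dB(A)).
To meet 75 dB(A) overall, the treated grinder may contribute at most 10^(75/10) − 3.162e+06 = 2.846e+07, i.e. 74.54 dB(A).
So the grinder must be reduced from 88 to 74.54 dB(A): IL = 13.46 dB.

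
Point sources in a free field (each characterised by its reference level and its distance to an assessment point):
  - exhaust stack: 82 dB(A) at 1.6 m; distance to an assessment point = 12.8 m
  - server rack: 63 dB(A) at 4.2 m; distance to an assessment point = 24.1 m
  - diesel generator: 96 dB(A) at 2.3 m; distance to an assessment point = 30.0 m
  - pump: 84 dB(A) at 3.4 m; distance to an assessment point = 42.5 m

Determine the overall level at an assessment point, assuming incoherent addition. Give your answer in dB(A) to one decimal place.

74.4 dB(A)

First find each source's level at the receiver (point-source: −20·log₁₀(r/r_ref)), then combine on an intensity basis.
exhaust stack: 82 − 20·log₁₀(12.8/1.6) = 82 − 18.06 = 63.94 dB(A).
server rack: 63 − 20·log₁₀(24.1/4.2) = 63 − 15.18 = 47.82 dB(A).
diesel generator: 96 − 20·log₁₀(30.0/2.3) = 96 − 22.31 = 73.69 dB(A).
pump: 84 − 20·log₁₀(42.5/3.4) = 84 − 21.94 = 62.06 dB(A).
Σ 10^(L/10) = 2.754e+07 → L_total = 10·log₁₀(2.754e+07) = 74.40 dB(A).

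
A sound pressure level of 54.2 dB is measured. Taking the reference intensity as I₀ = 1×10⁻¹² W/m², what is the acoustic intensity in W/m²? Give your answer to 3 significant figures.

I/I₀ = 10^(54.2/10) = 2.63e+05, so I = 2.63e+05 × 10⁻¹² W/m².

2.63e-07 W/m²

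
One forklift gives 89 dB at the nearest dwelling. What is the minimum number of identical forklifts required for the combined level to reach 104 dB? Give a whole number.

32

The shortfall is 104 − 89 = 15.0 dB, and N units add 10·log₁₀ N, so need 10·log₁₀ N ≥ 15.0.
N ≥ 10^(15.0/10) = 31.623, so N = 32.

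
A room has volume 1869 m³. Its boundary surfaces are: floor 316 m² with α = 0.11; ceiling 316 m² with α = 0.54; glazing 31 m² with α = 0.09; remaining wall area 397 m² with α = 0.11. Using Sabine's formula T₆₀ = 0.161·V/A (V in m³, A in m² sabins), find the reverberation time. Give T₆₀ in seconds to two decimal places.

Total absorption A = 316·0.11 + 316·0.54 + 31·0.09 + 397·0.11 = 251.86 m² sabins.
T₆₀ = 0.161·V/A = 0.161·1869/251.86 = 1.195 s.

1.19 s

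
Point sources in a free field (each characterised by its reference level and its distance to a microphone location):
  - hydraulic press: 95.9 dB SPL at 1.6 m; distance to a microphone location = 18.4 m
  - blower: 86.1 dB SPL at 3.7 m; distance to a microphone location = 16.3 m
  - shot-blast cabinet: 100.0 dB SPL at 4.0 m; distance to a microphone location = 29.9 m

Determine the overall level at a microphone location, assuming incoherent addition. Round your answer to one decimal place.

83.6 dB SPL

Apply inverse-square spreading to bring every level to the receiver, then sum 10^(L/10).
hydraulic press: 95.9 − 20·log₁₀(18.4/1.6) = 95.9 − 21.21 = 74.69 dB SPL.
blower: 86.1 − 20·log₁₀(16.3/3.7) = 86.1 − 12.88 = 73.22 dB SPL.
shot-blast cabinet: 100.0 − 20·log₁₀(29.9/4.0) = 100.0 − 17.47 = 82.53 dB SPL.
Σ 10^(L/10) = 2.294e+08 → L_total = 10·log₁₀(2.294e+08) = 83.61 dB SPL.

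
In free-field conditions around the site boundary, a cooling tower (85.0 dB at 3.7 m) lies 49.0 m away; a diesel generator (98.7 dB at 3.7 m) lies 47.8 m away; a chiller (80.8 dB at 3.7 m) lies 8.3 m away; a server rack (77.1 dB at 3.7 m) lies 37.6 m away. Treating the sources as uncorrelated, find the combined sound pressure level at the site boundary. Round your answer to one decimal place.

78.5 dB

Apply inverse-square spreading to bring every level to the receiver, then sum 10^(L/10).
cooling tower: 85.0 − 20·log₁₀(49.0/3.7) = 85.0 − 22.44 = 62.56 dB.
diesel generator: 98.7 − 20·log₁₀(47.8/3.7) = 98.7 − 22.22 = 76.48 dB.
chiller: 80.8 − 20·log₁₀(8.3/3.7) = 80.8 − 7.02 = 73.78 dB.
server rack: 77.1 − 20·log₁₀(37.6/3.7) = 77.1 − 20.14 = 56.96 dB.
Σ 10^(L/10) = 7.061e+07 → L_total = 10·log₁₀(7.061e+07) = 78.49 dB.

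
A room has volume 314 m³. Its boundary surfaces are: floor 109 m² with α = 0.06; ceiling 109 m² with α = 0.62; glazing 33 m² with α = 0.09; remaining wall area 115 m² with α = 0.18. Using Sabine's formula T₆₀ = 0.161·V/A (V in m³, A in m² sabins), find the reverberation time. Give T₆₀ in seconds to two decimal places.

Summing Sᵢαᵢ: 109·0.06 + 109·0.62 + 33·0.09 + 115·0.18 = 97.79 m².
T₆₀ = 0.161·V/A = 0.161·314/97.79 = 0.517 s.

0.52 s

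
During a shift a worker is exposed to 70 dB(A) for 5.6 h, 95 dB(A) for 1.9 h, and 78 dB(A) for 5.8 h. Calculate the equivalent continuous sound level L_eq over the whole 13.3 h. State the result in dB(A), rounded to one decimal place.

Weight each interval's intensity by its duration and average over T = 13.3 h:
Σ tᵢ·10^(Lᵢ/10) = 5.6·10^(70/10) + 1.9·10^(95/10) + 5.8·10^(78/10) = 6.430e+09.
L_eq = 10·log₁₀(6.430e+09/13.3) = 86.84 dB(A).

86.8 dB(A)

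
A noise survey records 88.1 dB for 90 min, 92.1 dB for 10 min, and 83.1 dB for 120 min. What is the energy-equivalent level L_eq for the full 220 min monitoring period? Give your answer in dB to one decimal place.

Weight each interval's intensity by its duration and average over T = 220 min:
Σ tᵢ·10^(Lᵢ/10) = 90·10^(88.1/10) + 10·10^(92.1/10) + 120·10^(83.1/10) = 9.883e+10.
L_eq = 10·log₁₀(9.883e+10/220) = 86.52 dB.

86.5 dB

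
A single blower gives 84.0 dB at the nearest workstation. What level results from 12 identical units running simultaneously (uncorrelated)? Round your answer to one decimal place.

94.8 dB

L_total = L₁ + 10·log₁₀ N for N identical incoherent sources.
L_total = 84.0 + 10·log₁₀(12) = 84.0 + 10.792 = 94.79 dB.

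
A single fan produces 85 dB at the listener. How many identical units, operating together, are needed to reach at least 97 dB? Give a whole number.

16

Need L₁ + 10·log₁₀ N ≥ 97, i.e. log₁₀ N ≥ 1.20.
N ≥ 10^(12.0/10) = 15.849, so N = 16.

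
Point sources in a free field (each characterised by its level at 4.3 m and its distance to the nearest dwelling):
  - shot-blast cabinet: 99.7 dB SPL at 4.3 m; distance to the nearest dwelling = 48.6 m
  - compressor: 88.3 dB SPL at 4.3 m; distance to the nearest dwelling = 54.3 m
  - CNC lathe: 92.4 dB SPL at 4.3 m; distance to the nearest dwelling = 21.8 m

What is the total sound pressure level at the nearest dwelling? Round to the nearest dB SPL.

82 dB SPL

Propagate each source to the receiver with L = L_ref − 20·log₁₀(r/r_ref), then add intensities.
shot-blast cabinet: 99.7 − 20·log₁₀(48.6/4.3) = 99.7 − 21.06 = 78.64 dB SPL.
compressor: 88.3 − 20·log₁₀(54.3/4.3) = 88.3 − 22.03 = 66.27 dB SPL.
CNC lathe: 92.4 − 20·log₁₀(21.8/4.3) = 92.4 − 14.10 = 78.30 dB SPL.
Σ 10^(L/10) = 1.449e+08 → L_total = 10·log₁₀(1.449e+08) = 81.61 dB SPL.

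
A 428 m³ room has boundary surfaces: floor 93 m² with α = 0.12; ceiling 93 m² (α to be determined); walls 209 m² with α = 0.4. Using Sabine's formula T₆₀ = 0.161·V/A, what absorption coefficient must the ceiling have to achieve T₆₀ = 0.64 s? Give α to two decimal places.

A = 0.161·V/T₆₀ = 0.161·428/0.64 = 107.67 m² sabins.
Absorption from the other surfaces = 93·0.12 + 209·0.4 = 94.76 m², so the ceiling must supply 12.91 m² over 93 m².
α = 12.91/93 = 0.139.

0.14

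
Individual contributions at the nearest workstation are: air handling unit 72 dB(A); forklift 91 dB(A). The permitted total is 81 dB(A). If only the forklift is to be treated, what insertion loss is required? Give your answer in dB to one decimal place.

Fixed contribution from the other source: Σ 10^(L/10) = 10^(72/10) = 1.585e+07 (72.00 dB(A)).
The limit corresponds to 10^(81/10) = 1.259e+08; subtracting the fixed part leaves 1.100e+08 for the forklift, i.e. 80.42 dB(A).
So the forklift must be reduced from 91 to 80.42 dB(A): IL = 10.58 dB.

10.6 dB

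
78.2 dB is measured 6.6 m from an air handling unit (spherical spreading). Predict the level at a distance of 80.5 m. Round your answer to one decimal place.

Point-source attenuation: ΔL = 20·log₁₀(r₂/r₁) = 20·log₁₀(80.5/6.6) = 21.725 dB.
L₂ = 78.2 − 20·log₁₀(80.5/6.6) = 78.2 − 21.725 = 56.47 dB.

56.5 dB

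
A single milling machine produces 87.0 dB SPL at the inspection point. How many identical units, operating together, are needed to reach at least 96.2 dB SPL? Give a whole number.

N identical sources give L₁ + 10·log₁₀ N, so require 10·log₁₀ N ≥ 96.2 − 87.0 = 9.2 dB.
N ≥ 10^(9.2/10) = 8.318, so N = 9.

9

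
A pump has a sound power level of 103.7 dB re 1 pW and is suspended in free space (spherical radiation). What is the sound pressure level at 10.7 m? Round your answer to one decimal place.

72.1 dB

Free-field spherical radiation: L_p = L_w − 10·log₁₀(4π·r²), r = 10.7 m.
4π·r² = 1439 m², 10·log₁₀ of that is 31.580 dB.
L_p = 103.7 − 31.580 = 72.12 dB.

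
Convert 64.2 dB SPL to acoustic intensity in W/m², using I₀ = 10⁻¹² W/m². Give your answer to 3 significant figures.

2.63e-06 W/m²

L = 10·log₁₀(I/I₀) ⇒ I = I₀·10^(L/10) = 10⁻¹² × 10^6.42.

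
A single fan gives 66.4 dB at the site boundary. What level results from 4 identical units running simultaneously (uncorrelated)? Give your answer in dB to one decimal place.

72.4 dB

With 4 equal, uncorrelated contributions the intensity is 4× that of one unit, giving a rise of 10·log₁₀ 4.
L_total = 66.4 + 10·log₁₀(4) = 66.4 + 6.021 = 72.42 dB.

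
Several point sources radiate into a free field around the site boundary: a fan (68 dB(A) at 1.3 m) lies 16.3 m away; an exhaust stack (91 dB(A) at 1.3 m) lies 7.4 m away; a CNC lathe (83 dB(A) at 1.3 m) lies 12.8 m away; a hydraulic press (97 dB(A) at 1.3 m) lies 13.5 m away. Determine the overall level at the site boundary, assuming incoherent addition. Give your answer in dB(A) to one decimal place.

Apply inverse-square spreading to bring every level to the receiver, then sum 10^(L/10).
fan: 68 − 20·log₁₀(16.3/1.3) = 68 − 21.96 = 46.04 dB(A).
exhaust stack: 91 − 20·log₁₀(7.4/1.3) = 91 − 15.11 = 75.89 dB(A).
CNC lathe: 83 − 20·log₁₀(12.8/1.3) = 83 − 19.87 = 63.13 dB(A).
hydraulic press: 97 − 20·log₁₀(13.5/1.3) = 97 − 20.33 = 76.67 dB(A).
Σ 10^(L/10) = 8.743e+07 → L_total = 10·log₁₀(8.743e+07) = 79.42 dB(A).

79.4 dB(A)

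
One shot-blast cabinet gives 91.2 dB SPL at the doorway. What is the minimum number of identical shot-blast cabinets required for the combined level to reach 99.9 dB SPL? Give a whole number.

The shortfall is 99.9 − 91.2 = 8.7 dB, and N units add 10·log₁₀ N, so need 10·log₁₀ N ≥ 8.7.
N ≥ 10^(8.7/10) = 7.413, so N = 8.

8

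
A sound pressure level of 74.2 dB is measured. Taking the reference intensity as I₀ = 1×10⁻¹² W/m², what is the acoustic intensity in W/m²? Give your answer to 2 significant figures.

L = 10·log₁₀(I/I₀) ⇒ I = I₀·10^(L/10) = 10⁻¹² × 10^7.42.

2.6e-05 W/m²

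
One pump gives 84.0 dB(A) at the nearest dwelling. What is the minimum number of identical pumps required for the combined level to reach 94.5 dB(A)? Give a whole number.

12

N identical sources give L₁ + 10·log₁₀ N, so require 10·log₁₀ N ≥ 94.5 − 84.0 = 10.5 dB.
N ≥ 10^(10.5/10) = 11.220, so N = 12.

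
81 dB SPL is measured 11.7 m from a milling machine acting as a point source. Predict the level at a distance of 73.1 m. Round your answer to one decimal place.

65.1 dB SPL

Spherical spreading from a point source gives a 20·log₁₀(r₂/r₁) drop.
L₂ = 81 − 20·log₁₀(73.1/11.7) = 81 − 15.915 = 65.09 dB SPL.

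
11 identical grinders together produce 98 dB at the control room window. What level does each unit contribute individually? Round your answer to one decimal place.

87.6 dB

11 equal contributions raise the level by 10·log₁₀ 11 = 10.414 dB, so each unit alone gives 98 − 10.414.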